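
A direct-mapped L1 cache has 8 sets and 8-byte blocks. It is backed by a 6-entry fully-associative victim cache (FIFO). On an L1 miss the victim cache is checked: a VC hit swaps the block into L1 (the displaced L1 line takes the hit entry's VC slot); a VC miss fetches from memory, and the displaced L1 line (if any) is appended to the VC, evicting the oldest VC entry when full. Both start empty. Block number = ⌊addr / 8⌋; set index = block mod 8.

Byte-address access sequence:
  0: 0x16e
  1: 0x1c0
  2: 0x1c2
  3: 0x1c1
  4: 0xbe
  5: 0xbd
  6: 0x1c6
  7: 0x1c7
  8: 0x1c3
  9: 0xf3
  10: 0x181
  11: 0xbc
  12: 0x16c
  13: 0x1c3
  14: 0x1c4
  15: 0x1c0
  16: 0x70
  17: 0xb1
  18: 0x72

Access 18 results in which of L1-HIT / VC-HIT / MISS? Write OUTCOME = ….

0: 0x16e (blk 45, set 5) → MISS  vc=[]
1: 0x1c0 (blk 56, set 0) → MISS  vc=[]
2: 0x1c2 (blk 56, set 0) → L1-HIT  vc=[]
3: 0x1c1 (blk 56, set 0) → L1-HIT  vc=[]
4: 0xbe (blk 23, set 7) → MISS  vc=[]
5: 0xbd (blk 23, set 7) → L1-HIT  vc=[]
6: 0x1c6 (blk 56, set 0) → L1-HIT  vc=[]
7: 0x1c7 (blk 56, set 0) → L1-HIT  vc=[]
8: 0x1c3 (blk 56, set 0) → L1-HIT  vc=[]
9: 0xf3 (blk 30, set 6) → MISS  vc=[]
10: 0x181 (blk 48, set 0) → MISS  vc=[56]
11: 0xbc (blk 23, set 7) → L1-HIT  vc=[56]
12: 0x16c (blk 45, set 5) → L1-HIT  vc=[56]
13: 0x1c3 (blk 56, set 0) → VC-HIT  vc=[48]
14: 0x1c4 (blk 56, set 0) → L1-HIT  vc=[48]
15: 0x1c0 (blk 56, set 0) → L1-HIT  vc=[48]
16: 0x70 (blk 14, set 6) → MISS  vc=[48, 30]
17: 0xb1 (blk 22, set 6) → MISS  vc=[48, 30, 14]
18: 0x72 (blk 14, set 6) → VC-HIT  vc=[48, 30, 22]

OUTCOME = VC-HIT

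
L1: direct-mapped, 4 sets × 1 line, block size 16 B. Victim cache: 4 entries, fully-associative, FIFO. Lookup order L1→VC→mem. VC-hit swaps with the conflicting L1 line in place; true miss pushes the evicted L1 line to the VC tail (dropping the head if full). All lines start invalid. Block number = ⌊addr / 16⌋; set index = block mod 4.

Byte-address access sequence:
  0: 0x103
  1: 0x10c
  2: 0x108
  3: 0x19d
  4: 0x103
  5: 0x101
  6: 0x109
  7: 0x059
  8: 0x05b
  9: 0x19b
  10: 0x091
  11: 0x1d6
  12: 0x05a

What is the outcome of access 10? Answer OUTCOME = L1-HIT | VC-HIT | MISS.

OUTCOME = MISS

#0 0x103→b16/s0 MISS; vc=[]
#1 0x10c→b16/s0 L1-HIT; vc=[]
#2 0x108→b16/s0 L1-HIT; vc=[]
#3 0x19d→b25/s1 MISS; vc=[]
#4 0x103→b16/s0 L1-HIT; vc=[]
#5 0x101→b16/s0 L1-HIT; vc=[]
#6 0x109→b16/s0 L1-HIT; vc=[]
#7 0x59→b5/s1 MISS; vc=[25]
#8 0x5b→b5/s1 L1-HIT; vc=[25]
#9 0x19b→b25/s1 VC-HIT; vc=[5]
#10 0x91→b9/s1 MISS; vc=[5,25]
#11 0x1d6→b29/s1 MISS; vc=[5,25,9]
#12 0x5a→b5/s1 VC-HIT; vc=[29,25,9]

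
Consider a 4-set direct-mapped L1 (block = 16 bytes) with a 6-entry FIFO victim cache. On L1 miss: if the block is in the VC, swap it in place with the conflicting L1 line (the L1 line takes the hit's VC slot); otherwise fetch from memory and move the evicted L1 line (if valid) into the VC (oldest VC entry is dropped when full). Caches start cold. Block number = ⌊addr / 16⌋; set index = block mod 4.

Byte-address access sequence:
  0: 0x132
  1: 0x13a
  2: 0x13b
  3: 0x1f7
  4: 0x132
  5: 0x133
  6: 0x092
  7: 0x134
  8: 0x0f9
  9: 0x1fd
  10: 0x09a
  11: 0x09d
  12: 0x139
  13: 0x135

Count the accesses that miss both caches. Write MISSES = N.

  [0] addr=0x132 blk=19 s=3: MISS | VC []
  [1] addr=0x13a blk=19 s=3: L1-HIT | VC []
  [2] addr=0x13b blk=19 s=3: L1-HIT | VC []
  [3] addr=0x1f7 blk=31 s=3: MISS | VC [19]
  [4] addr=0x132 blk=19 s=3: VC-HIT | VC [31]
  [5] addr=0x133 blk=19 s=3: L1-HIT | VC [31]
  [6] addr=0x92 blk=9 s=1: MISS | VC [31]
  [7] addr=0x134 blk=19 s=3: L1-HIT | VC [31]
  [8] addr=0xf9 blk=15 s=3: MISS | VC [31, 19]
  [9] addr=0x1fd blk=31 s=3: VC-HIT | VC [15, 19]
  [10] addr=0x9a blk=9 s=1: L1-HIT | VC [15, 19]
  [11] addr=0x9d blk=9 s=1: L1-HIT | VC [15, 19]
  [12] addr=0x139 blk=19 s=3: VC-HIT | VC [15, 31]
  [13] addr=0x135 blk=19 s=3: L1-HIT | VC [15, 31]

MISSES = 4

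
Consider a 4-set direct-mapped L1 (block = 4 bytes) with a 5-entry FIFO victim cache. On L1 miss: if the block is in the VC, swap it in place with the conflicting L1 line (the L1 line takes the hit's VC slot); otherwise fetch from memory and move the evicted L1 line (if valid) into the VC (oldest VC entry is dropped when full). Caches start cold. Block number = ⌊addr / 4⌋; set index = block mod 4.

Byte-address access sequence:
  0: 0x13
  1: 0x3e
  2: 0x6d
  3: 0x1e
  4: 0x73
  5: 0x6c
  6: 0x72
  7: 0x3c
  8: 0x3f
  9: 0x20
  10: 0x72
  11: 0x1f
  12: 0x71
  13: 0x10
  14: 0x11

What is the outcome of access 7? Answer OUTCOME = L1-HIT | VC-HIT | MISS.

0: 0x13 (blk 4, set 0) → MISS  vc=[]
1: 0x3e (blk 15, set 3) → MISS  vc=[]
2: 0x6d (blk 27, set 3) → MISS  vc=[15]
3: 0x1e (blk 7, set 3) → MISS  vc=[15, 27]
4: 0x73 (blk 28, set 0) → MISS  vc=[15, 27, 4]
5: 0x6c (blk 27, set 3) → VC-HIT  vc=[15, 7, 4]
6: 0x72 (blk 28, set 0) → L1-HIT  vc=[15, 7, 4]
7: 0x3c (blk 15, set 3) → VC-HIT  vc=[27, 7, 4]
8: 0x3f (blk 15, set 3) → L1-HIT  vc=[27, 7, 4]
9: 0x20 (blk 8, set 0) → MISS  vc=[27, 7, 4, 28]
10: 0x72 (blk 28, set 0) → VC-HIT  vc=[27, 7, 4, 8]
11: 0x1f (blk 7, set 3) → VC-HIT  vc=[27, 15, 4, 8]
12: 0x71 (blk 28, set 0) → L1-HIT  vc=[27, 15, 4, 8]
13: 0x10 (blk 4, set 0) → VC-HIT  vc=[27, 15, 28, 8]
14: 0x11 (blk 4, set 0) → L1-HIT  vc=[27, 15, 28, 8]

OUTCOME = VC-HIT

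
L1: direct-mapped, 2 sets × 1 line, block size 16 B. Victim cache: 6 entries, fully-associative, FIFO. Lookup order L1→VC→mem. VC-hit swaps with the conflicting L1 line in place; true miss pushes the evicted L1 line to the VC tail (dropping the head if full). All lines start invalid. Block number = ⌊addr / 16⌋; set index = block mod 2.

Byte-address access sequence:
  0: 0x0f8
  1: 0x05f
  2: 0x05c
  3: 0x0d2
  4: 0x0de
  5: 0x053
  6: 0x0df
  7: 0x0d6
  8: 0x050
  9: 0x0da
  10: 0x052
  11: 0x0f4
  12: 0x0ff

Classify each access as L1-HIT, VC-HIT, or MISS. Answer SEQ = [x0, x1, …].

SEQ = [MISS, MISS, L1-HIT, MISS, L1-HIT, VC-HIT, VC-HIT, L1-HIT, VC-HIT, VC-HIT, VC-HIT, VC-HIT, L1-HIT]

  [0] addr=0xf8 blk=15 s=1: MISS | VC []
  [1] addr=0x5f blk=5 s=1: MISS | VC [15]
  [2] addr=0x5c blk=5 s=1: L1-HIT | VC [15]
  [3] addr=0xd2 blk=13 s=1: MISS | VC [15, 5]
  [4] addr=0xde blk=13 s=1: L1-HIT | VC [15, 5]
  [5] addr=0x53 blk=5 s=1: VC-HIT | VC [15, 13]
  [6] addr=0xdf blk=13 s=1: VC-HIT | VC [15, 5]
  [7] addr=0xd6 blk=13 s=1: L1-HIT | VC [15, 5]
  [8] addr=0x50 blk=5 s=1: VC-HIT | VC [15, 13]
  [9] addr=0xda blk=13 s=1: VC-HIT | VC [15, 5]
  [10] addr=0x52 blk=5 s=1: VC-HIT | VC [15, 13]
  [11] addr=0xf4 blk=15 s=1: VC-HIT | VC [5, 13]
  [12] addr=0xff blk=15 s=1: L1-HIT | VC [5, 13]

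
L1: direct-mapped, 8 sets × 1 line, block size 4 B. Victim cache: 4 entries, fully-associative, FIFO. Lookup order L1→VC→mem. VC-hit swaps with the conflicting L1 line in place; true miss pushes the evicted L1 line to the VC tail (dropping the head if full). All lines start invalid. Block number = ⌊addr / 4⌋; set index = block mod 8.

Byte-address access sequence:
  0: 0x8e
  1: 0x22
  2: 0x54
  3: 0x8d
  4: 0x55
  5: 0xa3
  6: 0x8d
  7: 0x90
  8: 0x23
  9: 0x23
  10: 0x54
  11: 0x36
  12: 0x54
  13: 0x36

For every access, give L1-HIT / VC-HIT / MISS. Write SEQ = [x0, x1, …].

#0 0x8e→b35/s3 MISS; vc=[]
#1 0x22→b8/s0 MISS; vc=[]
#2 0x54→b21/s5 MISS; vc=[]
#3 0x8d→b35/s3 L1-HIT; vc=[]
#4 0x55→b21/s5 L1-HIT; vc=[]
#5 0xa3→b40/s0 MISS; vc=[8]
#6 0x8d→b35/s3 L1-HIT; vc=[8]
#7 0x90→b36/s4 MISS; vc=[8]
#8 0x23→b8/s0 VC-HIT; vc=[40]
#9 0x23→b8/s0 L1-HIT; vc=[40]
#10 0x54→b21/s5 L1-HIT; vc=[40]
#11 0x36→b13/s5 MISS; vc=[40,21]
#12 0x54→b21/s5 VC-HIT; vc=[40,13]
#13 0x36→b13/s5 VC-HIT; vc=[40,21]

SEQ = [MISS, MISS, MISS, L1-HIT, L1-HIT, MISS, L1-HIT, MISS, VC-HIT, L1-HIT, L1-HIT, MISS, VC-HIT, VC-HIT]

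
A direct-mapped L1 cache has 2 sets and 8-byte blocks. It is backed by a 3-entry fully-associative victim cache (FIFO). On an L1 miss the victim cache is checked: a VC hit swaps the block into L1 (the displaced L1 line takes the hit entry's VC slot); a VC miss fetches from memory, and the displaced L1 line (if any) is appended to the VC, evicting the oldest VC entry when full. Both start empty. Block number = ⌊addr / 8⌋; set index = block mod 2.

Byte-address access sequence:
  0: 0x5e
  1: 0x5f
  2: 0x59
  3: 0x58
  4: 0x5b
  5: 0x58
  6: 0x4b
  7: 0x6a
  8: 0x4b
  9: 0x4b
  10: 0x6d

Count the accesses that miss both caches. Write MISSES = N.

MISSES = 3

#0 0x5e→b11/s1 MISS; vc=[]
#1 0x5f→b11/s1 L1-HIT; vc=[]
#2 0x59→b11/s1 L1-HIT; vc=[]
#3 0x58→b11/s1 L1-HIT; vc=[]
#4 0x5b→b11/s1 L1-HIT; vc=[]
#5 0x58→b11/s1 L1-HIT; vc=[]
#6 0x4b→b9/s1 MISS; vc=[11]
#7 0x6a→b13/s1 MISS; vc=[11,9]
#8 0x4b→b9/s1 VC-HIT; vc=[11,13]
#9 0x4b→b9/s1 L1-HIT; vc=[11,13]
#10 0x6d→b13/s1 VC-HIT; vc=[11,9]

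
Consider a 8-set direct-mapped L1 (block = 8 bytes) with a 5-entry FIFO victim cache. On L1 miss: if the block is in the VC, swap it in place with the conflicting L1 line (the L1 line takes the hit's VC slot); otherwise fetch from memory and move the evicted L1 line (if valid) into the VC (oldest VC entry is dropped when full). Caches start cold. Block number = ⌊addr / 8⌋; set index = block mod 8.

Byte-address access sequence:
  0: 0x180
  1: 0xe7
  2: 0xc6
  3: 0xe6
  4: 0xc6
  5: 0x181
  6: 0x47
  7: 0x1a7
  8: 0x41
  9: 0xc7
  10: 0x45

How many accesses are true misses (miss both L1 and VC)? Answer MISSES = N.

  [0] addr=0x180 blk=48 s=0: MISS | VC []
  [1] addr=0xe7 blk=28 s=4: MISS | VC []
  [2] addr=0xc6 blk=24 s=0: MISS | VC [48]
  [3] addr=0xe6 blk=28 s=4: L1-HIT | VC [48]
  [4] addr=0xc6 blk=24 s=0: L1-HIT | VC [48]
  [5] addr=0x181 blk=48 s=0: VC-HIT | VC [24]
  [6] addr=0x47 blk=8 s=0: MISS | VC [24, 48]
  [7] addr=0x1a7 blk=52 s=4: MISS | VC [24, 48, 28]
  [8] addr=0x41 blk=8 s=0: L1-HIT | VC [24, 48, 28]
  [9] addr=0xc7 blk=24 s=0: VC-HIT | VC [8, 48, 28]
  [10] addr=0x45 blk=8 s=0: VC-HIT | VC [24, 48, 28]

MISSES = 5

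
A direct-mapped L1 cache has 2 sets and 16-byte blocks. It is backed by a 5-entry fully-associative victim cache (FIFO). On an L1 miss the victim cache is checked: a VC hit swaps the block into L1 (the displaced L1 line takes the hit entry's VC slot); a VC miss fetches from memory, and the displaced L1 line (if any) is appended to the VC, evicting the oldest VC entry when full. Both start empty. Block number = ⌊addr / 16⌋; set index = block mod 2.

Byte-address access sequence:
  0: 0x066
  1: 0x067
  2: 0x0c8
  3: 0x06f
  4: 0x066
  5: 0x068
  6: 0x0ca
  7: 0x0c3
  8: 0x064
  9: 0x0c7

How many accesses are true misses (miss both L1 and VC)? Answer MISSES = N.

MISSES = 2

0: 0x66 (blk 6, set 0) → MISS  vc=[]
1: 0x67 (blk 6, set 0) → L1-HIT  vc=[]
2: 0xc8 (blk 12, set 0) → MISS  vc=[6]
3: 0x6f (blk 6, set 0) → VC-HIT  vc=[12]
4: 0x66 (blk 6, set 0) → L1-HIT  vc=[12]
5: 0x68 (blk 6, set 0) → L1-HIT  vc=[12]
6: 0xca (blk 12, set 0) → VC-HIT  vc=[6]
7: 0xc3 (blk 12, set 0) → L1-HIT  vc=[6]
8: 0x64 (blk 6, set 0) → VC-HIT  vc=[12]
9: 0xc7 (blk 12, set 0) → VC-HIT  vc=[6]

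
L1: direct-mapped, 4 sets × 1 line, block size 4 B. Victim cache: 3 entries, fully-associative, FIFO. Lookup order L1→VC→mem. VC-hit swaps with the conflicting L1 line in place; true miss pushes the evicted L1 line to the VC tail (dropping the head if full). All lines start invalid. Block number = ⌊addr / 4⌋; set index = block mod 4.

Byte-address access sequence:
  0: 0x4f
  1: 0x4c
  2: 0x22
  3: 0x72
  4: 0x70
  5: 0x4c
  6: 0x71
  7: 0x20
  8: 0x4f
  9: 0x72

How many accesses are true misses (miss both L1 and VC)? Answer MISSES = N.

  [0] addr=0x4f blk=19 s=3: MISS | VC []
  [1] addr=0x4c blk=19 s=3: L1-HIT | VC []
  [2] addr=0x22 blk=8 s=0: MISS | VC []
  [3] addr=0x72 blk=28 s=0: MISS | VC [8]
  [4] addr=0x70 blk=28 s=0: L1-HIT | VC [8]
  [5] addr=0x4c blk=19 s=3: L1-HIT | VC [8]
  [6] addr=0x71 blk=28 s=0: L1-HIT | VC [8]
  [7] addr=0x20 blk=8 s=0: VC-HIT | VC [28]
  [8] addr=0x4f blk=19 s=3: L1-HIT | VC [28]
  [9] addr=0x72 blk=28 s=0: VC-HIT | VC [8]

MISSES = 3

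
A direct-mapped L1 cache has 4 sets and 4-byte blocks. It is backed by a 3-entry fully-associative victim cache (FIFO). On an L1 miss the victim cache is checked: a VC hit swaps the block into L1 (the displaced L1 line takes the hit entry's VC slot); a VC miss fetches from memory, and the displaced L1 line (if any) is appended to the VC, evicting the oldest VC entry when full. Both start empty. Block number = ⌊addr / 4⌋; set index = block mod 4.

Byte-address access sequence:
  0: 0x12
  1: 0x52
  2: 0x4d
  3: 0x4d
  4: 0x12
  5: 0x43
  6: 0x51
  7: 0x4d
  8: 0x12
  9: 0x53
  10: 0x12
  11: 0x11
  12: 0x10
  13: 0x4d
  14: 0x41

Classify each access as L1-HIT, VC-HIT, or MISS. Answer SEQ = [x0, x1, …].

SEQ = [MISS, MISS, MISS, L1-HIT, VC-HIT, MISS, VC-HIT, L1-HIT, VC-HIT, VC-HIT, VC-HIT, L1-HIT, L1-HIT, L1-HIT, VC-HIT]

#0 0x12→b4/s0 MISS; vc=[]
#1 0x52→b20/s0 MISS; vc=[4]
#2 0x4d→b19/s3 MISS; vc=[4]
#3 0x4d→b19/s3 L1-HIT; vc=[4]
#4 0x12→b4/s0 VC-HIT; vc=[20]
#5 0x43→b16/s0 MISS; vc=[20,4]
#6 0x51→b20/s0 VC-HIT; vc=[16,4]
#7 0x4d→b19/s3 L1-HIT; vc=[16,4]
#8 0x12→b4/s0 VC-HIT; vc=[16,20]
#9 0x53→b20/s0 VC-HIT; vc=[16,4]
#10 0x12→b4/s0 VC-HIT; vc=[16,20]
#11 0x11→b4/s0 L1-HIT; vc=[16,20]
#12 0x10→b4/s0 L1-HIT; vc=[16,20]
#13 0x4d→b19/s3 L1-HIT; vc=[16,20]
#14 0x41→b16/s0 VC-HIT; vc=[4,20]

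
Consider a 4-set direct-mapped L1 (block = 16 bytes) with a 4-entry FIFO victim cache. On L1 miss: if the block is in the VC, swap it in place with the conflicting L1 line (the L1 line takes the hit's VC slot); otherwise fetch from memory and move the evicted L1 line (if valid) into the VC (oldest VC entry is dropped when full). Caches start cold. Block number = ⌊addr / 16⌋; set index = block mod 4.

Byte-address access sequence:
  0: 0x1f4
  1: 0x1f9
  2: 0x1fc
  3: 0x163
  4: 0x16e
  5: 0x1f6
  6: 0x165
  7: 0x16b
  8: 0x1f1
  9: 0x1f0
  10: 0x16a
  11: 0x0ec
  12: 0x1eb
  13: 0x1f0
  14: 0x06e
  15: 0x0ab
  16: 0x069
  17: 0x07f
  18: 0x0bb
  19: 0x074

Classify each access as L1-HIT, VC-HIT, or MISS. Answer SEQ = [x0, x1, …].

SEQ = [MISS, L1-HIT, L1-HIT, MISS, L1-HIT, L1-HIT, L1-HIT, L1-HIT, L1-HIT, L1-HIT, L1-HIT, MISS, MISS, L1-HIT, MISS, MISS, VC-HIT, MISS, MISS, VC-HIT]

  [0] addr=0x1f4 blk=31 s=3: MISS | VC []
  [1] addr=0x1f9 blk=31 s=3: L1-HIT | VC []
  [2] addr=0x1fc blk=31 s=3: L1-HIT | VC []
  [3] addr=0x163 blk=22 s=2: MISS | VC []
  [4] addr=0x16e blk=22 s=2: L1-HIT | VC []
  [5] addr=0x1f6 blk=31 s=3: L1-HIT | VC []
  [6] addr=0x165 blk=22 s=2: L1-HIT | VC []
  [7] addr=0x16b blk=22 s=2: L1-HIT | VC []
  [8] addr=0x1f1 blk=31 s=3: L1-HIT | VC []
  [9] addr=0x1f0 blk=31 s=3: L1-HIT | VC []
  [10] addr=0x16a blk=22 s=2: L1-HIT | VC []
  [11] addr=0xec blk=14 s=2: MISS | VC [22]
  [12] addr=0x1eb blk=30 s=2: MISS | VC [22, 14]
  [13] addr=0x1f0 blk=31 s=3: L1-HIT | VC [22, 14]
  [14] addr=0x6e blk=6 s=2: MISS | VC [22, 14, 30]
  [15] addr=0xab blk=10 s=2: MISS | VC [22, 14, 30, 6]
  [16] addr=0x69 blk=6 s=2: VC-HIT | VC [22, 14, 30, 10]
  [17] addr=0x7f blk=7 s=3: MISS | VC [14, 30, 10, 31]
  [18] addr=0xbb blk=11 s=3: MISS | VC [30, 10, 31, 7]
  [19] addr=0x74 blk=7 s=3: VC-HIT | VC [30, 10, 31, 11]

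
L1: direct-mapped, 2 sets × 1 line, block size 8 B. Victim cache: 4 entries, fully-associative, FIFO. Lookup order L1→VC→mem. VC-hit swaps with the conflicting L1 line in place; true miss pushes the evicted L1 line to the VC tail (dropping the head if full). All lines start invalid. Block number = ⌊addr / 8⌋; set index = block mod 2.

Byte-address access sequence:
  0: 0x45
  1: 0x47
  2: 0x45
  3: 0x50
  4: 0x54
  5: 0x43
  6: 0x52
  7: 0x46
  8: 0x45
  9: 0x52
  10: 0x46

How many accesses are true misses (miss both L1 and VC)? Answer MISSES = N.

MISSES = 2

#0 0x45→b8/s0 MISS; vc=[]
#1 0x47→b8/s0 L1-HIT; vc=[]
#2 0x45→b8/s0 L1-HIT; vc=[]
#3 0x50→b10/s0 MISS; vc=[8]
#4 0x54→b10/s0 L1-HIT; vc=[8]
#5 0x43→b8/s0 VC-HIT; vc=[10]
#6 0x52→b10/s0 VC-HIT; vc=[8]
#7 0x46→b8/s0 VC-HIT; vc=[10]
#8 0x45→b8/s0 L1-HIT; vc=[10]
#9 0x52→b10/s0 VC-HIT; vc=[8]
#10 0x46→b8/s0 VC-HIT; vc=[10]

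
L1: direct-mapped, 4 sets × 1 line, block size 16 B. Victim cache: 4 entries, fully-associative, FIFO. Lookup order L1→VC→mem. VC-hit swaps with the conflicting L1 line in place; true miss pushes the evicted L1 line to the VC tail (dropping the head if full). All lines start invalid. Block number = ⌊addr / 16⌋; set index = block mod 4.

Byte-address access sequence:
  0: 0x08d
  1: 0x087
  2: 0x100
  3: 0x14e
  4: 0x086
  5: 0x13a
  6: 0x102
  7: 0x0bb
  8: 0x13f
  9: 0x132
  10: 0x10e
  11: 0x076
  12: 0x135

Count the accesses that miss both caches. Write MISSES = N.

MISSES = 6

#0 0x8d→b8/s0 MISS; vc=[]
#1 0x87→b8/s0 L1-HIT; vc=[]
#2 0x100→b16/s0 MISS; vc=[8]
#3 0x14e→b20/s0 MISS; vc=[8,16]
#4 0x86→b8/s0 VC-HIT; vc=[20,16]
#5 0x13a→b19/s3 MISS; vc=[20,16]
#6 0x102→b16/s0 VC-HIT; vc=[20,8]
#7 0xbb→b11/s3 MISS; vc=[20,8,19]
#8 0x13f→b19/s3 VC-HIT; vc=[20,8,11]
#9 0x132→b19/s3 L1-HIT; vc=[20,8,11]
#10 0x10e→b16/s0 L1-HIT; vc=[20,8,11]
#11 0x76→b7/s3 MISS; vc=[20,8,11,19]
#12 0x135→b19/s3 VC-HIT; vc=[20,8,11,7]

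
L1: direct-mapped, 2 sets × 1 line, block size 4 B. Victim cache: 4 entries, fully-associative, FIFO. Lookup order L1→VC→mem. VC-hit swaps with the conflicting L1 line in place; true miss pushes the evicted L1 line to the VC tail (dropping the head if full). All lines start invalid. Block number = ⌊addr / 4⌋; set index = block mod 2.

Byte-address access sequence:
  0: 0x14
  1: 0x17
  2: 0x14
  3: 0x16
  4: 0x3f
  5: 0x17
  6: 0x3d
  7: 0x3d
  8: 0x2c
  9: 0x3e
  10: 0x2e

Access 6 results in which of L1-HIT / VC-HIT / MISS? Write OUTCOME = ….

OUTCOME = VC-HIT

#0 0x14→b5/s1 MISS; vc=[]
#1 0x17→b5/s1 L1-HIT; vc=[]
#2 0x14→b5/s1 L1-HIT; vc=[]
#3 0x16→b5/s1 L1-HIT; vc=[]
#4 0x3f→b15/s1 MISS; vc=[5]
#5 0x17→b5/s1 VC-HIT; vc=[15]
#6 0x3d→b15/s1 VC-HIT; vc=[5]
#7 0x3d→b15/s1 L1-HIT; vc=[5]
#8 0x2c→b11/s1 MISS; vc=[5,15]
#9 0x3e→b15/s1 VC-HIT; vc=[5,11]
#10 0x2e→b11/s1 VC-HIT; vc=[5,15]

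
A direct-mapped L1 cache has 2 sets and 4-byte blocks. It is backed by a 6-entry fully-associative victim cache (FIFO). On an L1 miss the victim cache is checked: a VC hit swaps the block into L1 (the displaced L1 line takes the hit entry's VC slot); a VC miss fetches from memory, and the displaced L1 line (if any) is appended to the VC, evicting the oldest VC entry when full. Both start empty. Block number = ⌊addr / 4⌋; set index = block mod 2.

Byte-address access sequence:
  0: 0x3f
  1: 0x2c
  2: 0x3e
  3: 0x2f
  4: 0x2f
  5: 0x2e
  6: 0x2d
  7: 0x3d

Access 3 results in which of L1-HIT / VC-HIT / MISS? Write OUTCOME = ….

#0 0x3f→b15/s1 MISS; vc=[]
#1 0x2c→b11/s1 MISS; vc=[15]
#2 0x3e→b15/s1 VC-HIT; vc=[11]
#3 0x2f→b11/s1 VC-HIT; vc=[15]
#4 0x2f→b11/s1 L1-HIT; vc=[15]
#5 0x2e→b11/s1 L1-HIT; vc=[15]
#6 0x2d→b11/s1 L1-HIT; vc=[15]
#7 0x3d→b15/s1 VC-HIT; vc=[11]

OUTCOME = VC-HIT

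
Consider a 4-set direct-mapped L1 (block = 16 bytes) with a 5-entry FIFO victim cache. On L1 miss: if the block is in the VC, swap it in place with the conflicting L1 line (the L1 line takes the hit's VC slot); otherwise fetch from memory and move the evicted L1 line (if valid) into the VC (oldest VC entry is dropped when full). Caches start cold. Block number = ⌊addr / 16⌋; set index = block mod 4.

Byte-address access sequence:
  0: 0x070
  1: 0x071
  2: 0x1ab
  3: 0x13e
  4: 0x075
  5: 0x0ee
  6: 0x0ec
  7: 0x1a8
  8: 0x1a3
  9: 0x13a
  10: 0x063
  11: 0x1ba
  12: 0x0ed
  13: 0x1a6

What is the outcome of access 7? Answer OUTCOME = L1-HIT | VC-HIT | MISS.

0: 0x70 (blk 7, set 3) → MISS  vc=[]
1: 0x71 (blk 7, set 3) → L1-HIT  vc=[]
2: 0x1ab (blk 26, set 2) → MISS  vc=[]
3: 0x13e (blk 19, set 3) → MISS  vc=[7]
4: 0x75 (blk 7, set 3) → VC-HIT  vc=[19]
5: 0xee (blk 14, set 2) → MISS  vc=[19, 26]
6: 0xec (blk 14, set 2) → L1-HIT  vc=[19, 26]
7: 0x1a8 (blk 26, set 2) → VC-HIT  vc=[19, 14]
8: 0x1a3 (blk 26, set 2) → L1-HIT  vc=[19, 14]
9: 0x13a (blk 19, set 3) → VC-HIT  vc=[7, 14]
10: 0x63 (blk 6, set 2) → MISS  vc=[7, 14, 26]
11: 0x1ba (blk 27, set 3) → MISS  vc=[7, 14, 26, 19]
12: 0xed (blk 14, set 2) → VC-HIT  vc=[7, 6, 26, 19]
13: 0x1a6 (blk 26, set 2) → VC-HIT  vc=[7, 6, 14, 19]

OUTCOME = VC-HIT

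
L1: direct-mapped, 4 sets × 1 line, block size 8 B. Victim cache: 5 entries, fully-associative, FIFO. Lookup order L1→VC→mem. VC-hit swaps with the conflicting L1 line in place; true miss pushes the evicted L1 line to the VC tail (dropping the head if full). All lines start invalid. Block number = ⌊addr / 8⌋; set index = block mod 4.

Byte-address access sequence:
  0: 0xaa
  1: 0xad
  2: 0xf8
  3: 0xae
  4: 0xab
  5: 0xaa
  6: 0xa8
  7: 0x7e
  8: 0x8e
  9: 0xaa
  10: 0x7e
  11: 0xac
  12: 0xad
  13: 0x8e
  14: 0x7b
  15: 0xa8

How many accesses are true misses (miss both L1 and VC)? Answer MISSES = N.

MISSES = 4

0: 0xaa (blk 21, set 1) → MISS  vc=[]
1: 0xad (blk 21, set 1) → L1-HIT  vc=[]
2: 0xf8 (blk 31, set 3) → MISS  vc=[]
3: 0xae (blk 21, set 1) → L1-HIT  vc=[]
4: 0xab (blk 21, set 1) → L1-HIT  vc=[]
5: 0xaa (blk 21, set 1) → L1-HIT  vc=[]
6: 0xa8 (blk 21, set 1) → L1-HIT  vc=[]
7: 0x7e (blk 15, set 3) → MISS  vc=[31]
8: 0x8e (blk 17, set 1) → MISS  vc=[31, 21]
9: 0xaa (blk 21, set 1) → VC-HIT  vc=[31, 17]
10: 0x7e (blk 15, set 3) → L1-HIT  vc=[31, 17]
11: 0xac (blk 21, set 1) → L1-HIT  vc=[31, 17]
12: 0xad (blk 21, set 1) → L1-HIT  vc=[31, 17]
13: 0x8e (blk 17, set 1) → VC-HIT  vc=[31, 21]
14: 0x7b (blk 15, set 3) → L1-HIT  vc=[31, 21]
15: 0xa8 (blk 21, set 1) → VC-HIT  vc=[31, 17]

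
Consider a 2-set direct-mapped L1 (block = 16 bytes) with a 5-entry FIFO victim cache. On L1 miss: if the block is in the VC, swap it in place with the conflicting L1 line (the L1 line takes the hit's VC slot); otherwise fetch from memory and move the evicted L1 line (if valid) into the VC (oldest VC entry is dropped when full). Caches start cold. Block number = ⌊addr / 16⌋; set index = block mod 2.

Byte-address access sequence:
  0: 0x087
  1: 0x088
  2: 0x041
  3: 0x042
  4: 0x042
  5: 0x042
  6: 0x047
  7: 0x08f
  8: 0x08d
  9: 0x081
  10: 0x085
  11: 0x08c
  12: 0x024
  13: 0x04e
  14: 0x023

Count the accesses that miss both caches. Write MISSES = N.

MISSES = 3

  [0] addr=0x87 blk=8 s=0: MISS | VC []
  [1] addr=0x88 blk=8 s=0: L1-HIT | VC []
  [2] addr=0x41 blk=4 s=0: MISS | VC [8]
  [3] addr=0x42 blk=4 s=0: L1-HIT | VC [8]
  [4] addr=0x42 blk=4 s=0: L1-HIT | VC [8]
  [5] addr=0x42 blk=4 s=0: L1-HIT | VC [8]
  [6] addr=0x47 blk=4 s=0: L1-HIT | VC [8]
  [7] addr=0x8f blk=8 s=0: VC-HIT | VC [4]
  [8] addr=0x8d blk=8 s=0: L1-HIT | VC [4]
  [9] addr=0x81 blk=8 s=0: L1-HIT | VC [4]
  [10] addr=0x85 blk=8 s=0: L1-HIT | VC [4]
  [11] addr=0x8c blk=8 s=0: L1-HIT | VC [4]
  [12] addr=0x24 blk=2 s=0: MISS | VC [4, 8]
  [13] addr=0x4e blk=4 s=0: VC-HIT | VC [2, 8]
  [14] addr=0x23 blk=2 s=0: VC-HIT | VC [4, 8]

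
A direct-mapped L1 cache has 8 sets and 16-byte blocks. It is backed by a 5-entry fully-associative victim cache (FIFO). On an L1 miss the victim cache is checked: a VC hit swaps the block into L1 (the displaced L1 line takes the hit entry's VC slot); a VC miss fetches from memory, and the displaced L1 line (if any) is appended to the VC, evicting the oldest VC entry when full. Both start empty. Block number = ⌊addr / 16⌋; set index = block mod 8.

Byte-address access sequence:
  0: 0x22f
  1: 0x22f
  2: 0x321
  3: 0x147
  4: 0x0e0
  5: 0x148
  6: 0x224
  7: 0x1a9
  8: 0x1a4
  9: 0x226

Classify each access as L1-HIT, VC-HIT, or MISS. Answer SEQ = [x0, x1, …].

  [0] addr=0x22f blk=34 s=2: MISS | VC []
  [1] addr=0x22f blk=34 s=2: L1-HIT | VC []
  [2] addr=0x321 blk=50 s=2: MISS | VC [34]
  [3] addr=0x147 blk=20 s=4: MISS | VC [34]
  [4] addr=0xe0 blk=14 s=6: MISS | VC [34]
  [5] addr=0x148 blk=20 s=4: L1-HIT | VC [34]
  [6] addr=0x224 blk=34 s=2: VC-HIT | VC [50]
  [7] addr=0x1a9 blk=26 s=2: MISS | VC [50, 34]
  [8] addr=0x1a4 blk=26 s=2: L1-HIT | VC [50, 34]
  [9] addr=0x226 blk=34 s=2: VC-HIT | VC [50, 26]

SEQ = [MISS, L1-HIT, MISS, MISS, MISS, L1-HIT, VC-HIT, MISS, L1-HIT, VC-HIT]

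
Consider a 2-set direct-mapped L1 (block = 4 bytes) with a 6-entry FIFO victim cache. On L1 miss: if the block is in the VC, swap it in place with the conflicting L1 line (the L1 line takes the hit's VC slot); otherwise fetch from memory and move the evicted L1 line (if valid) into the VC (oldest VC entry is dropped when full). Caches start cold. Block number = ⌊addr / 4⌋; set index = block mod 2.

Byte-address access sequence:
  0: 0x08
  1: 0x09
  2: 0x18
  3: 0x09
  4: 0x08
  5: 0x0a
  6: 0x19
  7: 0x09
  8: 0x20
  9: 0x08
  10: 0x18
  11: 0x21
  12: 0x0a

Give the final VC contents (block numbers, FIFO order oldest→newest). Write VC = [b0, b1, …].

#0 0x8→b2/s0 MISS; vc=[]
#1 0x9→b2/s0 L1-HIT; vc=[]
#2 0x18→b6/s0 MISS; vc=[2]
#3 0x9→b2/s0 VC-HIT; vc=[6]
#4 0x8→b2/s0 L1-HIT; vc=[6]
#5 0xa→b2/s0 L1-HIT; vc=[6]
#6 0x19→b6/s0 VC-HIT; vc=[2]
#7 0x9→b2/s0 VC-HIT; vc=[6]
#8 0x20→b8/s0 MISS; vc=[6,2]
#9 0x8→b2/s0 VC-HIT; vc=[6,8]
#10 0x18→b6/s0 VC-HIT; vc=[2,8]
#11 0x21→b8/s0 VC-HIT; vc=[2,6]
#12 0xa→b2/s0 VC-HIT; vc=[8,6]

VC = [8, 6]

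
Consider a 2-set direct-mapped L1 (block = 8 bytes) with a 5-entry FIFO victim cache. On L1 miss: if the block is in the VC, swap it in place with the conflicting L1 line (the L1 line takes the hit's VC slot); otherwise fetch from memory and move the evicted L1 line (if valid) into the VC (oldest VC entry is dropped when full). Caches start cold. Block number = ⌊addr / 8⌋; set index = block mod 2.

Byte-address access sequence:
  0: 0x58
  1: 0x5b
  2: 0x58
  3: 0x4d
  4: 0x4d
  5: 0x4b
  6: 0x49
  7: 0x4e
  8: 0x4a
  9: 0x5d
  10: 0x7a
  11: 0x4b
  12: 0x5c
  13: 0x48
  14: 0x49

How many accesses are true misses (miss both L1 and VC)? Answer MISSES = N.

MISSES = 3

  [0] addr=0x58 blk=11 s=1: MISS | VC []
  [1] addr=0x5b blk=11 s=1: L1-HIT | VC []
  [2] addr=0x58 blk=11 s=1: L1-HIT | VC []
  [3] addr=0x4d blk=9 s=1: MISS | VC [11]
  [4] addr=0x4d blk=9 s=1: L1-HIT | VC [11]
  [5] addr=0x4b blk=9 s=1: L1-HIT | VC [11]
  [6] addr=0x49 blk=9 s=1: L1-HIT | VC [11]
  [7] addr=0x4e blk=9 s=1: L1-HIT | VC [11]
  [8] addr=0x4a blk=9 s=1: L1-HIT | VC [11]
  [9] addr=0x5d blk=11 s=1: VC-HIT | VC [9]
  [10] addr=0x7a blk=15 s=1: MISS | VC [9, 11]
  [11] addr=0x4b blk=9 s=1: VC-HIT | VC [15, 11]
  [12] addr=0x5c blk=11 s=1: VC-HIT | VC [15, 9]
  [13] addr=0x48 blk=9 s=1: VC-HIT | VC [15, 11]
  [14] addr=0x49 blk=9 s=1: L1-HIT | VC [15, 11]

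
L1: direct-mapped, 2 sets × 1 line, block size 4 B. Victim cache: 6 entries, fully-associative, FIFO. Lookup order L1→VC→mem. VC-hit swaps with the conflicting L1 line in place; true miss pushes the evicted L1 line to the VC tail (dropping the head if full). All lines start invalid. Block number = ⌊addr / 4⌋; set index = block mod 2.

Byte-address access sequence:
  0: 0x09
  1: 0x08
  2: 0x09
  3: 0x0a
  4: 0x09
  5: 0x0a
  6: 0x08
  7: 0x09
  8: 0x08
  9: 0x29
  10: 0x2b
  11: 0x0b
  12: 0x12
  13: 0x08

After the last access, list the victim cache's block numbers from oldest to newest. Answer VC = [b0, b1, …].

0: 0x9 (blk 2, set 0) → MISS  vc=[]
1: 0x8 (blk 2, set 0) → L1-HIT  vc=[]
2: 0x9 (blk 2, set 0) → L1-HIT  vc=[]
3: 0xa (blk 2, set 0) → L1-HIT  vc=[]
4: 0x9 (blk 2, set 0) → L1-HIT  vc=[]
5: 0xa (blk 2, set 0) → L1-HIT  vc=[]
6: 0x8 (blk 2, set 0) → L1-HIT  vc=[]
7: 0x9 (blk 2, set 0) → L1-HIT  vc=[]
8: 0x8 (blk 2, set 0) → L1-HIT  vc=[]
9: 0x29 (blk 10, set 0) → MISS  vc=[2]
10: 0x2b (blk 10, set 0) → L1-HIT  vc=[2]
11: 0xb (blk 2, set 0) → VC-HIT  vc=[10]
12: 0x12 (blk 4, set 0) → MISS  vc=[10, 2]
13: 0x8 (blk 2, set 0) → VC-HIT  vc=[10, 4]

VC = [10, 4]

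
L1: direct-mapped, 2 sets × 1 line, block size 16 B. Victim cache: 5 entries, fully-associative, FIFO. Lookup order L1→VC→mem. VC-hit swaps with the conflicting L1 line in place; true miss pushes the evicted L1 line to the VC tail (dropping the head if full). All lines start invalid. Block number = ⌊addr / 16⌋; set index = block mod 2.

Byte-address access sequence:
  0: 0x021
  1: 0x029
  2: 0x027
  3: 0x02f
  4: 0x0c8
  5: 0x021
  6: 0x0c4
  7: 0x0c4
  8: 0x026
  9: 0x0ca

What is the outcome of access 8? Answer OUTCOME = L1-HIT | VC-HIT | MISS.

OUTCOME = VC-HIT

#0 0x21→b2/s0 MISS; vc=[]
#1 0x29→b2/s0 L1-HIT; vc=[]
#2 0x27→b2/s0 L1-HIT; vc=[]
#3 0x2f→b2/s0 L1-HIT; vc=[]
#4 0xc8→b12/s0 MISS; vc=[2]
#5 0x21→b2/s0 VC-HIT; vc=[12]
#6 0xc4→b12/s0 VC-HIT; vc=[2]
#7 0xc4→b12/s0 L1-HIT; vc=[2]
#8 0x26→b2/s0 VC-HIT; vc=[12]
#9 0xca→b12/s0 VC-HIT; vc=[2]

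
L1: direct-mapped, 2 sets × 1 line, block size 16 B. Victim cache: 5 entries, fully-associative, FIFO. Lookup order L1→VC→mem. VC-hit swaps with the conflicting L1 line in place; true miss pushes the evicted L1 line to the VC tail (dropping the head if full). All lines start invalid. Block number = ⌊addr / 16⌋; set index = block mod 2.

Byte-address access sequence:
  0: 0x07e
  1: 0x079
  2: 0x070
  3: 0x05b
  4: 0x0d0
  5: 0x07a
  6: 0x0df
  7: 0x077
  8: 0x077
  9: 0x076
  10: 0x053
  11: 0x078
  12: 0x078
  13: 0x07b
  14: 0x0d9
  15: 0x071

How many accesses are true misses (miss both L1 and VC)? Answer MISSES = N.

MISSES = 3

0: 0x7e (blk 7, set 1) → MISS  vc=[]
1: 0x79 (blk 7, set 1) → L1-HIT  vc=[]
2: 0x70 (blk 7, set 1) → L1-HIT  vc=[]
3: 0x5b (blk 5, set 1) → MISS  vc=[7]
4: 0xd0 (blk 13, set 1) → MISS  vc=[7, 5]
5: 0x7a (blk 7, set 1) → VC-HIT  vc=[13, 5]
6: 0xdf (blk 13, set 1) → VC-HIT  vc=[7, 5]
7: 0x77 (blk 7, set 1) → VC-HIT  vc=[13, 5]
8: 0x77 (blk 7, set 1) → L1-HIT  vc=[13, 5]
9: 0x76 (blk 7, set 1) → L1-HIT  vc=[13, 5]
10: 0x53 (blk 5, set 1) → VC-HIT  vc=[13, 7]
11: 0x78 (blk 7, set 1) → VC-HIT  vc=[13, 5]
12: 0x78 (blk 7, set 1) → L1-HIT  vc=[13, 5]
13: 0x7b (blk 7, set 1) → L1-HIT  vc=[13, 5]
14: 0xd9 (blk 13, set 1) → VC-HIT  vc=[7, 5]
15: 0x71 (blk 7, set 1) → VC-HIT  vc=[13, 5]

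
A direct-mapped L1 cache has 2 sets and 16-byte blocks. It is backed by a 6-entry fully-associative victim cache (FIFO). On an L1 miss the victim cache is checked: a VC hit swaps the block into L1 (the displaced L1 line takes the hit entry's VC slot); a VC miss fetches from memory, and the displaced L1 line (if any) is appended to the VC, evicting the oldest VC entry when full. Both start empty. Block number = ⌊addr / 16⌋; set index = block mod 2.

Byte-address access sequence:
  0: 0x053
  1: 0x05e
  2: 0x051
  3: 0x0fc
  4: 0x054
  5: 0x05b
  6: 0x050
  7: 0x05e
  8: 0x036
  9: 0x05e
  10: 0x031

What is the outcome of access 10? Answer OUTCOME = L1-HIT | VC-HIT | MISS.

OUTCOME = VC-HIT

0: 0x53 (blk 5, set 1) → MISS  vc=[]
1: 0x5e (blk 5, set 1) → L1-HIT  vc=[]
2: 0x51 (blk 5, set 1) → L1-HIT  vc=[]
3: 0xfc (blk 15, set 1) → MISS  vc=[5]
4: 0x54 (blk 5, set 1) → VC-HIT  vc=[15]
5: 0x5b (blk 5, set 1) → L1-HIT  vc=[15]
6: 0x50 (blk 5, set 1) → L1-HIT  vc=[15]
7: 0x5e (blk 5, set 1) → L1-HIT  vc=[15]
8: 0x36 (blk 3, set 1) → MISS  vc=[15, 5]
9: 0x5e (blk 5, set 1) → VC-HIT  vc=[15, 3]
10: 0x31 (blk 3, set 1) → VC-HIT  vc=[15, 5]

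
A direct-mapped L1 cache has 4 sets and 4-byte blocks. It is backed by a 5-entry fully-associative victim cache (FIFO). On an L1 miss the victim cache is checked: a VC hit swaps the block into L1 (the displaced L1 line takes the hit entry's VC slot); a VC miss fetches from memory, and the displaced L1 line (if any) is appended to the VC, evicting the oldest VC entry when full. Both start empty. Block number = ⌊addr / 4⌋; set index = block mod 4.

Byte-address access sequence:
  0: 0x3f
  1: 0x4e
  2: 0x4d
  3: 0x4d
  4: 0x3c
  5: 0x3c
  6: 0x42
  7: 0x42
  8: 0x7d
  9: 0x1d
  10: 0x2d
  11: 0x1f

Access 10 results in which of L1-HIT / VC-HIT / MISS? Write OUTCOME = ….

OUTCOME = MISS

#0 0x3f→b15/s3 MISS; vc=[]
#1 0x4e→b19/s3 MISS; vc=[15]
#2 0x4d→b19/s3 L1-HIT; vc=[15]
#3 0x4d→b19/s3 L1-HIT; vc=[15]
#4 0x3c→b15/s3 VC-HIT; vc=[19]
#5 0x3c→b15/s3 L1-HIT; vc=[19]
#6 0x42→b16/s0 MISS; vc=[19]
#7 0x42→b16/s0 L1-HIT; vc=[19]
#8 0x7d→b31/s3 MISS; vc=[19,15]
#9 0x1d→b7/s3 MISS; vc=[19,15,31]
#10 0x2d→b11/s3 MISS; vc=[19,15,31,7]
#11 0x1f→b7/s3 VC-HIT; vc=[19,15,31,11]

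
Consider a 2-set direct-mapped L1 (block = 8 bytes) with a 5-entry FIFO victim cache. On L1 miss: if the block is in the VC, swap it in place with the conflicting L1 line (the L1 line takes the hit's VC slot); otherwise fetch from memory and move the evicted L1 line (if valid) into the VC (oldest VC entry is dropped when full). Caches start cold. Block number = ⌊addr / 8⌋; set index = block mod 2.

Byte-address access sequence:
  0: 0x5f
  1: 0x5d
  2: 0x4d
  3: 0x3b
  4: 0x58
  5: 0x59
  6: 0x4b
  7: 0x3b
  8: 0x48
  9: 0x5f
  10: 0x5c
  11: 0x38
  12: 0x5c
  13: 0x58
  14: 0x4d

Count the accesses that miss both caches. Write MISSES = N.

  [0] addr=0x5f blk=11 s=1: MISS | VC []
  [1] addr=0x5d blk=11 s=1: L1-HIT | VC []
  [2] addr=0x4d blk=9 s=1: MISS | VC [11]
  [3] addr=0x3b blk=7 s=1: MISS | VC [11, 9]
  [4] addr=0x58 blk=11 s=1: VC-HIT | VC [7, 9]
  [5] addr=0x59 blk=11 s=1: L1-HIT | VC [7, 9]
  [6] addr=0x4b blk=9 s=1: VC-HIT | VC [7, 11]
  [7] addr=0x3b blk=7 s=1: VC-HIT | VC [9, 11]
  [8] addr=0x48 blk=9 s=1: VC-HIT | VC [7, 11]
  [9] addr=0x5f blk=11 s=1: VC-HIT | VC [7, 9]
  [10] addr=0x5c blk=11 s=1: L1-HIT | VC [7, 9]
  [11] addr=0x38 blk=7 s=1: VC-HIT | VC [11, 9]
  [12] addr=0x5c blk=11 s=1: VC-HIT | VC [7, 9]
  [13] addr=0x58 blk=11 s=1: L1-HIT | VC [7, 9]
  [14] addr=0x4d blk=9 s=1: VC-HIT | VC [7, 11]

MISSES = 3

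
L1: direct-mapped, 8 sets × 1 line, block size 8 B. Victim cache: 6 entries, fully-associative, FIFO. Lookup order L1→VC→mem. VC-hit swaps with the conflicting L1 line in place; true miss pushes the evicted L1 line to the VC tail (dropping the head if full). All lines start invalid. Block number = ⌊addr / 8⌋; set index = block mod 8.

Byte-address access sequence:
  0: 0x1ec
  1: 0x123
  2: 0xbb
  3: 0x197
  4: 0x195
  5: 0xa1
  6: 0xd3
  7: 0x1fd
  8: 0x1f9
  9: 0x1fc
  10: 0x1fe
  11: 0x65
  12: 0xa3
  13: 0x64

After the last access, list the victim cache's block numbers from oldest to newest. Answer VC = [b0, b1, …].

#0 0x1ec→b61/s5 MISS; vc=[]
#1 0x123→b36/s4 MISS; vc=[]
#2 0xbb→b23/s7 MISS; vc=[]
#3 0x197→b50/s2 MISS; vc=[]
#4 0x195→b50/s2 L1-HIT; vc=[]
#5 0xa1→b20/s4 MISS; vc=[36]
#6 0xd3→b26/s2 MISS; vc=[36,50]
#7 0x1fd→b63/s7 MISS; vc=[36,50,23]
#8 0x1f9→b63/s7 L1-HIT; vc=[36,50,23]
#9 0x1fc→b63/s7 L1-HIT; vc=[36,50,23]
#10 0x1fe→b63/s7 L1-HIT; vc=[36,50,23]
#11 0x65→b12/s4 MISS; vc=[36,50,23,20]
#12 0xa3→b20/s4 VC-HIT; vc=[36,50,23,12]
#13 0x64→b12/s4 VC-HIT; vc=[36,50,23,20]

VC = [36, 50, 23, 20]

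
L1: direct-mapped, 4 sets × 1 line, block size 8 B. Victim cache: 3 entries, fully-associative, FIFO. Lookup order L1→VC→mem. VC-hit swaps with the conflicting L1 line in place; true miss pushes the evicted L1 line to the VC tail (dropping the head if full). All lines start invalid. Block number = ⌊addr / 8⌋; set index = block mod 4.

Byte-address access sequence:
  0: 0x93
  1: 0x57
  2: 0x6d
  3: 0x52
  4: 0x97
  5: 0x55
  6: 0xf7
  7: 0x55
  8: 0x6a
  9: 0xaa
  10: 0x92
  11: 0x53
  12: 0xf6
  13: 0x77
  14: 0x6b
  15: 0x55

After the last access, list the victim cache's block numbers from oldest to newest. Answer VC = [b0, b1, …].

  [0] addr=0x93 blk=18 s=2: MISS | VC []
  [1] addr=0x57 blk=10 s=2: MISS | VC [18]
  [2] addr=0x6d blk=13 s=1: MISS | VC [18]
  [3] addr=0x52 blk=10 s=2: L1-HIT | VC [18]
  [4] addr=0x97 blk=18 s=2: VC-HIT | VC [10]
  [5] addr=0x55 blk=10 s=2: VC-HIT | VC [18]
  [6] addr=0xf7 blk=30 s=2: MISS | VC [18, 10]
  [7] addr=0x55 blk=10 s=2: VC-HIT | VC [18, 30]
  [8] addr=0x6a blk=13 s=1: L1-HIT | VC [18, 30]
  [9] addr=0xaa blk=21 s=1: MISS | VC [18, 30, 13]
  [10] addr=0x92 blk=18 s=2: VC-HIT | VC [10, 30, 13]
  [11] addr=0x53 blk=10 s=2: VC-HIT | VC [18, 30, 13]
  [12] addr=0xf6 blk=30 s=2: VC-HIT | VC [18, 10, 13]
  [13] addr=0x77 blk=14 s=2: MISS | VC [10, 13, 30]
  [14] addr=0x6b blk=13 s=1: VC-HIT | VC [10, 21, 30]
  [15] addr=0x55 blk=10 s=2: VC-HIT | VC [14, 21, 30]

VC = [14, 21, 30]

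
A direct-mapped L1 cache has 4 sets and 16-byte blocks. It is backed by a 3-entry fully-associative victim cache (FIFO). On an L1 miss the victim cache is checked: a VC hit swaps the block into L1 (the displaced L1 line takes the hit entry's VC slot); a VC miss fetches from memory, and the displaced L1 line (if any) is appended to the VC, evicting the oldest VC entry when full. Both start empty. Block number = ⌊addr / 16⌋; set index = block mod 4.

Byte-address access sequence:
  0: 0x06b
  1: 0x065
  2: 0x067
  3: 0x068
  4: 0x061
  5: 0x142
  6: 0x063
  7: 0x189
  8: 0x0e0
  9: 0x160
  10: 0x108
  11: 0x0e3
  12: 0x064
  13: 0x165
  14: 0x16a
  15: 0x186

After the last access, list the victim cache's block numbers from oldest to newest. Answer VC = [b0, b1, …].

VC = [14, 6, 16]

#0 0x6b→b6/s2 MISS; vc=[]
#1 0x65→b6/s2 L1-HIT; vc=[]
#2 0x67→b6/s2 L1-HIT; vc=[]
#3 0x68→b6/s2 L1-HIT; vc=[]
#4 0x61→b6/s2 L1-HIT; vc=[]
#5 0x142→b20/s0 MISS; vc=[]
#6 0x63→b6/s2 L1-HIT; vc=[]
#7 0x189→b24/s0 MISS; vc=[20]
#8 0xe0→b14/s2 MISS; vc=[20,6]
#9 0x160→b22/s2 MISS; vc=[20,6,14]
#10 0x108→b16/s0 MISS; vc=[6,14,24]
#11 0xe3→b14/s2 VC-HIT; vc=[6,22,24]
#12 0x64→b6/s2 VC-HIT; vc=[14,22,24]
#13 0x165→b22/s2 VC-HIT; vc=[14,6,24]
#14 0x16a→b22/s2 L1-HIT; vc=[14,6,24]
#15 0x186→b24/s0 VC-HIT; vc=[14,6,16]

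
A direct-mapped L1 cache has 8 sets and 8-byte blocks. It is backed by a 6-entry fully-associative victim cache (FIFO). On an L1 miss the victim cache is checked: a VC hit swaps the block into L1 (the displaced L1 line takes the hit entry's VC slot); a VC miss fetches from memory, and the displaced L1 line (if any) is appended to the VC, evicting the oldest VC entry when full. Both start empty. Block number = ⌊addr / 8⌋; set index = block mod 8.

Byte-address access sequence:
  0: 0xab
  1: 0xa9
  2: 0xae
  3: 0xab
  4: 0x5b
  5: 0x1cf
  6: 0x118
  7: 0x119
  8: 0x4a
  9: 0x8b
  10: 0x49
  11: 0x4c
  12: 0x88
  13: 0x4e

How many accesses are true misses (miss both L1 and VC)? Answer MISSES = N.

MISSES = 6

  [0] addr=0xab blk=21 s=5: MISS | VC []
  [1] addr=0xa9 blk=21 s=5: L1-HIT | VC []
  [2] addr=0xae blk=21 s=5: L1-HIT | VC []
  [3] addr=0xab blk=21 s=5: L1-HIT | VC []
  [4] addr=0x5b blk=11 s=3: MISS | VC []
  [5] addr=0x1cf blk=57 s=1: MISS | VC []
  [6] addr=0x118 blk=35 s=3: MISS | VC [11]
  [7] addr=0x119 blk=35 s=3: L1-HIT | VC [11]
  [8] addr=0x4a blk=9 s=1: MISS | VC [11, 57]
  [9] addr=0x8b blk=17 s=1: MISS | VC [11, 57, 9]
  [10] addr=0x49 blk=9 s=1: VC-HIT | VC [11, 57, 17]
  [11] addr=0x4c blk=9 s=1: L1-HIT | VC [11, 57, 17]
  [12] addr=0x88 blk=17 s=1: VC-HIT | VC [11, 57, 9]
  [13] addr=0x4e blk=9 s=1: VC-HIT | VC [11, 57, 17]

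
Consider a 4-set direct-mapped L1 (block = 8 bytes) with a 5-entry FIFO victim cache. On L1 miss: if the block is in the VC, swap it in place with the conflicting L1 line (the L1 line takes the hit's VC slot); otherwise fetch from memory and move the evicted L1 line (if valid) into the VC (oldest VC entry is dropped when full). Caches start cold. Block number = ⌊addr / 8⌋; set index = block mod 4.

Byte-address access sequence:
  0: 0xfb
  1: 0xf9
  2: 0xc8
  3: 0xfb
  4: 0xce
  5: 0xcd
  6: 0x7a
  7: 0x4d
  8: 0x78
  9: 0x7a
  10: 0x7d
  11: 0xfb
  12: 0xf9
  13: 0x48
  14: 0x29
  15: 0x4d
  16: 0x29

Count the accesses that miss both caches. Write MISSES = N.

MISSES = 5

  [0] addr=0xfb blk=31 s=3: MISS | VC []
  [1] addr=0xf9 blk=31 s=3: L1-HIT | VC []
  [2] addr=0xc8 blk=25 s=1: MISS | VC []
  [3] addr=0xfb blk=31 s=3: L1-HIT | VC []
  [4] addr=0xce blk=25 s=1: L1-HIT | VC []
  [5] addr=0xcd blk=25 s=1: L1-HIT | VC []
  [6] addr=0x7a blk=15 s=3: MISS | VC [31]
  [7] addr=0x4d blk=9 s=1: MISS | VC [31, 25]
  [8] addr=0x78 blk=15 s=3: L1-HIT | VC [31, 25]
  [9] addr=0x7a blk=15 s=3: L1-HIT | VC [31, 25]
  [10] addr=0x7d blk=15 s=3: L1-HIT | VC [31, 25]
  [11] addr=0xfb blk=31 s=3: VC-HIT | VC [15, 25]
  [12] addr=0xf9 blk=31 s=3: L1-HIT | VC [15, 25]
  [13] addr=0x48 blk=9 s=1: L1-HIT | VC [15, 25]
  [14] addr=0x29 blk=5 s=1: MISS | VC [15, 25, 9]
  [15] addr=0x4d blk=9 s=1: VC-HIT | VC [15, 25, 5]
  [16] addr=0x29 blk=5 s=1: VC-HIT | VC [15, 25, 9]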